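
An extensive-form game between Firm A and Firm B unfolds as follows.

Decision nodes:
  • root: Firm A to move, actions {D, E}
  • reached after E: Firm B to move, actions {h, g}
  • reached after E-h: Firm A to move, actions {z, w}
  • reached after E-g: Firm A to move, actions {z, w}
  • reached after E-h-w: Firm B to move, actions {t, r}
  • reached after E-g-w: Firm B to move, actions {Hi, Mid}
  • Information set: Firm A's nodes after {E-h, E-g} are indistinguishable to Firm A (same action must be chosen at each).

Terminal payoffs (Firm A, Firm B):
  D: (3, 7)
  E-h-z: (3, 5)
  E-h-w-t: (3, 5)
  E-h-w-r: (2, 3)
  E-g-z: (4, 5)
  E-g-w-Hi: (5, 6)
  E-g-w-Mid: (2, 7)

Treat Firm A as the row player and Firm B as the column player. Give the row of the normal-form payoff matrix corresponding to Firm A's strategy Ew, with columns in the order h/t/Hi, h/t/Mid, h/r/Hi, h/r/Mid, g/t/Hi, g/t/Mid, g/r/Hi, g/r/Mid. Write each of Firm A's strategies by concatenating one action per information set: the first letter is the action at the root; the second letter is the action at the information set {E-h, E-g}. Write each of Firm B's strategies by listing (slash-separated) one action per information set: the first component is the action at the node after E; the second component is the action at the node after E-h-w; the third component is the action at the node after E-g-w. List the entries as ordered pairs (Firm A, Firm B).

vs h/t/Hi: Firm A plays E → Firm B plays h at [E] → Firm A plays w at [E-h] → Firm B plays t at [E-h-w] → (3, 5)
vs h/t/Mid: Firm A plays E → Firm B plays h at [E] → Firm A plays w at [E-h] → Firm B plays t at [E-h-w] → (3, 5)
vs h/r/Hi: Firm A plays E → Firm B plays h at [E] → Firm A plays w at [E-h] → Firm B plays r at [E-h-w] → (2, 3)
vs h/r/Mid: Firm A plays E → Firm B plays h at [E] → Firm A plays w at [E-h] → Firm B plays r at [E-h-w] → (2, 3)
vs g/t/Hi: Firm A plays E → Firm B plays g at [E] → Firm A plays w at [E-g] → Firm B plays Hi at [E-g-w] → (5, 6)
vs g/t/Mid: Firm A plays E → Firm B plays g at [E] → Firm A plays w at [E-g] → Firm B plays Mid at [E-g-w] → (2, 7)
vs g/r/Hi: Firm A plays E → Firm B plays g at [E] → Firm A plays w at [E-g] → Firm B plays Hi at [E-g-w] → (5, 6)
vs g/r/Mid: Firm A plays E → Firm B plays g at [E] → Firm A plays w at [E-g] → Firm B plays Mid at [E-g-w] → (2, 7)

(3,5) (3,5) (2,3) (2,3) (5,6) (2,7) (5,6) (2,7)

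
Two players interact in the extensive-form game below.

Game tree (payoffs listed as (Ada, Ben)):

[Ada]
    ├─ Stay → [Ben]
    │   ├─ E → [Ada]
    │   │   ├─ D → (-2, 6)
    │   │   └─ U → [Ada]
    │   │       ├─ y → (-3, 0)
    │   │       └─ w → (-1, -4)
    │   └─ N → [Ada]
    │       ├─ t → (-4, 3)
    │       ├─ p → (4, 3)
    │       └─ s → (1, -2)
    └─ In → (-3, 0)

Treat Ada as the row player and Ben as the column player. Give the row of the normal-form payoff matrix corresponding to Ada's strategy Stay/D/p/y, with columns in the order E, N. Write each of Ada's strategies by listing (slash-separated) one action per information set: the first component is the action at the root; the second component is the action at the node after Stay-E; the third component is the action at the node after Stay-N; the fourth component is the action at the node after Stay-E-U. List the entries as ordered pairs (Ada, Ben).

vs E: Ada plays Stay → Ben plays E at [Stay] → Ada plays D at [Stay-E] → (-2, 6)
vs N: Ada plays Stay → Ben plays N at [Stay] → Ada plays p at [Stay-N] → (4, 3)

(-2,6) (4,3)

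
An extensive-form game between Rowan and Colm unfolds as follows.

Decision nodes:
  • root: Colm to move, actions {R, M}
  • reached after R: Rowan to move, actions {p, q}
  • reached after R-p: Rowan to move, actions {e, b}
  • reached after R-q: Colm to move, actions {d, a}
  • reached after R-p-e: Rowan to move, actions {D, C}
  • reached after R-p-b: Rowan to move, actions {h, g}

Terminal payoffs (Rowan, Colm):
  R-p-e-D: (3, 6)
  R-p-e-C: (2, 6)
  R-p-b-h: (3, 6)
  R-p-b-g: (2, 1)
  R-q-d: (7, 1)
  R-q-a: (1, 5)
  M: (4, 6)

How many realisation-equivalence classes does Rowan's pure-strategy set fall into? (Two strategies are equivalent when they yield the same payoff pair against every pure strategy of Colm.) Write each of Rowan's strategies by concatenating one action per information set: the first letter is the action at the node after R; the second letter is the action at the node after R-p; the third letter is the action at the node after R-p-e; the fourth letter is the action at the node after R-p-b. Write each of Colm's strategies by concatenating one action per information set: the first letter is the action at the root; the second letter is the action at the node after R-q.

4

Rowan has 16 pure strategies: peDh, peDg, peCh, peCg, pbDh, pbDg, pbCh, pbCg, qeDh, qeDg, qeCh, qeCg, qbDh, qbDg, qbCh, qbCg. Columns: Rd, Ra, Md, Ma.
{peDh, peDg, pbDh, pbCh} → row (3,6) (3,6) (4,6) (4,6)
{peCh, peCg} → row (2,6) (2,6) (4,6) (4,6)
{pbDg, pbCg} → row (2,1) (2,1) (4,6) (4,6)
{qeDh, qeDg, qeCh, qeCg, qbDh, qbDg, qbCh, qbCg} → row (7,1) (1,5) (4,6) (4,6)
That's 4 distinct rows out of 16 strategies.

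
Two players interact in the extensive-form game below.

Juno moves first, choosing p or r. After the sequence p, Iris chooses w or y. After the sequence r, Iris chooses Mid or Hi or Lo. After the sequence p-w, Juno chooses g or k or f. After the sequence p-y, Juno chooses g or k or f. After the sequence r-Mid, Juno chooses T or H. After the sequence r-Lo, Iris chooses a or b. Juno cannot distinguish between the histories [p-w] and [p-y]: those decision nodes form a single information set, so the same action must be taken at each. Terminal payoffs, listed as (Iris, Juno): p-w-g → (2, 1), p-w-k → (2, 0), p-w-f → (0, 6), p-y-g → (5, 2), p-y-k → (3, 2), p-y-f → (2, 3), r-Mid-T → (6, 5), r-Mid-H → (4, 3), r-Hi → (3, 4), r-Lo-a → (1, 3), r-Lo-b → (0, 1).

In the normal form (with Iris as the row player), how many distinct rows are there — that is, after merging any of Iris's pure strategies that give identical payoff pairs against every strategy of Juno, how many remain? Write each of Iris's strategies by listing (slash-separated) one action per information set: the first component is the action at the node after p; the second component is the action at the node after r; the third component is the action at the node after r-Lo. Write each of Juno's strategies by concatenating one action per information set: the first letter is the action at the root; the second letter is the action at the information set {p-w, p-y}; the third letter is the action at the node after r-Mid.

Iris has 12 pure strategies: w/Mid/a, w/Mid/b, w/Hi/a, w/Hi/b, w/Lo/a, w/Lo/b, y/Mid/a, y/Mid/b, y/Hi/a, y/Hi/b, y/Lo/a, y/Lo/b. Columns: pgT, pgH, pkT, pkH, pfT, pfH, rgT, rgH, rkT, rkH, rfT, rfH.
{w/Mid/a, w/Mid/b} → row (2,1) (2,1) (2,0) (2,0) (0,6) (0,6) (6,5) (4,3) (6,5) (4,3) (6,5) (4,3)
{w/Hi/a, w/Hi/b} → row (2,1) (2,1) (2,0) (2,0) (0,6) (0,6) (3,4) (3,4) (3,4) (3,4) (3,4) (3,4)
{w/Lo/a} → row (2,1) (2,1) (2,0) (2,0) (0,6) (0,6) (1,3) (1,3) (1,3) (1,3) (1,3) (1,3)
{w/Lo/b} → row (2,1) (2,1) (2,0) (2,0) (0,6) (0,6) (0,1) (0,1) (0,1) (0,1) (0,1) (0,1)
{y/Mid/a, y/Mid/b} → row (5,2) (5,2) (3,2) (3,2) (2,3) (2,3) (6,5) (4,3) (6,5) (4,3) (6,5) (4,3)
{y/Hi/a, y/Hi/b} → row (5,2) (5,2) (3,2) (3,2) (2,3) (2,3) (3,4) (3,4) (3,4) (3,4) (3,4) (3,4)
{y/Lo/a} → row (5,2) (5,2) (3,2) (3,2) (2,3) (2,3) (1,3) (1,3) (1,3) (1,3) (1,3) (1,3)
{y/Lo/b} → row (5,2) (5,2) (3,2) (3,2) (2,3) (2,3) (0,1) (0,1) (0,1) (0,1) (0,1) (0,1)
That's 8 distinct rows out of 12 strategies.

8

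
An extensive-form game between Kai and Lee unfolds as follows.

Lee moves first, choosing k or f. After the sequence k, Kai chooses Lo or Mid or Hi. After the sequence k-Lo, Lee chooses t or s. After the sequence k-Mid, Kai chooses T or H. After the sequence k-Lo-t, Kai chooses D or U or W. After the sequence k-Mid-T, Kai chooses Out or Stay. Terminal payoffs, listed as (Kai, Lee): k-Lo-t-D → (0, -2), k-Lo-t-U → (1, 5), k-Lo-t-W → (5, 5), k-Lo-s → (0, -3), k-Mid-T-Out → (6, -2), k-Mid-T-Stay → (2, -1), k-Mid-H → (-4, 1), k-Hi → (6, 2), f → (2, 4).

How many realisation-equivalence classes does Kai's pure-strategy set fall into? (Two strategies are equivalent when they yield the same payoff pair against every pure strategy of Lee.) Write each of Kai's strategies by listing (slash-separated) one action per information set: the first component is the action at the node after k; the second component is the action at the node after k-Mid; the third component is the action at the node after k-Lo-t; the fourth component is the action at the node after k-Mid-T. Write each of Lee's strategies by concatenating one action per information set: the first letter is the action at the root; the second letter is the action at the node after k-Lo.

7

Kai has 36 pure strategies: Lo/T/D/Out, Lo/T/D/Stay, Lo/T/U/Out, Lo/T/U/Stay, Lo/T/W/Out, Lo/T/W/Stay, Lo/H/D/Out, Lo/H/D/Stay, Lo/H/U/Out, Lo/H/U/Stay, Lo/H/W/Out, Lo/H/W/Stay, Mid/T/D/Out, Mid/T/D/Stay, Mid/T/U/Out, Mid/T/U/Stay, Mid/T/W/Out, Mid/T/W/Stay, Mid/H/D/Out, Mid/H/D/Stay, Mid/H/U/Out, Mid/H/U/Stay, Mid/H/W/Out, Mid/H/W/Stay, Hi/T/D/Out, Hi/T/D/Stay, Hi/T/U/Out, Hi/T/U/Stay, Hi/T/W/Out, Hi/T/W/Stay, Hi/H/D/Out, Hi/H/D/Stay, Hi/H/U/Out, Hi/H/U/Stay, Hi/H/W/Out, Hi/H/W/Stay. Columns: kt, ks, ft, fs.
{Lo/T/D/Out, Lo/T/D/Stay, Lo/H/D/Out, Lo/H/D/Stay} → row (0,-2) (0,-3) (2,4) (2,4)
{Lo/T/U/Out, Lo/T/U/Stay, Lo/H/U/Out, Lo/H/U/Stay} → row (1,5) (0,-3) (2,4) (2,4)
{Lo/T/W/Out, Lo/T/W/Stay, Lo/H/W/Out, Lo/H/W/Stay} → row (5,5) (0,-3) (2,4) (2,4)
{Mid/T/D/Out, Mid/T/U/Out, Mid/T/W/Out} → row (6,-2) (6,-2) (2,4) (2,4)
{Mid/T/D/Stay, Mid/T/U/Stay, Mid/T/W/Stay} → row (2,-1) (2,-1) (2,4) (2,4)
{Mid/H/D/Out, Mid/H/D/Stay, Mid/H/U/Out, Mid/H/U/Stay, Mid/H/W/Out, Mid/H/W/Stay} → row (-4,1) (-4,1) (2,4) (2,4)
{Hi/T/D/Out, Hi/T/D/Stay, Hi/T/U/Out, Hi/T/U/Stay, Hi/T/W/Out, Hi/T/W/Stay, Hi/H/D/Out, Hi/H/D/Stay, Hi/H/U/Out, Hi/H/U/Stay, Hi/H/W/Out, Hi/H/W/Stay} → row (6,2) (6,2) (2,4) (2,4)
That's 7 distinct rows out of 36 strategies.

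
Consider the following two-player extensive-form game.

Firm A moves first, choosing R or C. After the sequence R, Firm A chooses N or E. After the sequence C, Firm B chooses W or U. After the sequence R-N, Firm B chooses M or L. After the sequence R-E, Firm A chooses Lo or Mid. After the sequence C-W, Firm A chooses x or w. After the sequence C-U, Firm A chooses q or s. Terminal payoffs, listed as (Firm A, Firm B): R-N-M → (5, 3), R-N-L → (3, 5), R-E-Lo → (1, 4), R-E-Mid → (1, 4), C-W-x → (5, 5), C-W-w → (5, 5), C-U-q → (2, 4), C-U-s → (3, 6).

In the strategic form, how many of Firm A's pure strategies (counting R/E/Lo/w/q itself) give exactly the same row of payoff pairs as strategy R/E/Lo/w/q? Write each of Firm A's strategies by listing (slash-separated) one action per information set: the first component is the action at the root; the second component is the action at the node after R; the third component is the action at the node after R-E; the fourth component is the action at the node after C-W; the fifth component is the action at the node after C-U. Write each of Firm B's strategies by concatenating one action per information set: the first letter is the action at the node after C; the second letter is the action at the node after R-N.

Row for R/E/Lo/w/q (columns WM, WL, UM, UL): (1,4) (1,4) (1,4) (1,4).
Under R/E/Lo/w/q, Firm A's choice at the node after C-W and at the node after C-U can never be reached regardless of what Firm B does, so varying those choices leaves every outcome unchanged.
Holding the reachable choices fixed and varying the unreachable ones freely already gives 2 × 2 = 4 equivalent strategies.
Checking the remaining rows, R/E/Mid/x/q, R/E/Mid/x/s, R/E/Mid/w/q, R/E/Mid/w/s also happen to give the same payoffs in every column, bringing the total to 8: R/E/Lo/x/q, R/E/Lo/x/s, R/E/Lo/w/q, R/E/Lo/w/s, R/E/Mid/x/q, R/E/Mid/x/s, R/E/Mid/w/q, R/E/Mid/w/s.

8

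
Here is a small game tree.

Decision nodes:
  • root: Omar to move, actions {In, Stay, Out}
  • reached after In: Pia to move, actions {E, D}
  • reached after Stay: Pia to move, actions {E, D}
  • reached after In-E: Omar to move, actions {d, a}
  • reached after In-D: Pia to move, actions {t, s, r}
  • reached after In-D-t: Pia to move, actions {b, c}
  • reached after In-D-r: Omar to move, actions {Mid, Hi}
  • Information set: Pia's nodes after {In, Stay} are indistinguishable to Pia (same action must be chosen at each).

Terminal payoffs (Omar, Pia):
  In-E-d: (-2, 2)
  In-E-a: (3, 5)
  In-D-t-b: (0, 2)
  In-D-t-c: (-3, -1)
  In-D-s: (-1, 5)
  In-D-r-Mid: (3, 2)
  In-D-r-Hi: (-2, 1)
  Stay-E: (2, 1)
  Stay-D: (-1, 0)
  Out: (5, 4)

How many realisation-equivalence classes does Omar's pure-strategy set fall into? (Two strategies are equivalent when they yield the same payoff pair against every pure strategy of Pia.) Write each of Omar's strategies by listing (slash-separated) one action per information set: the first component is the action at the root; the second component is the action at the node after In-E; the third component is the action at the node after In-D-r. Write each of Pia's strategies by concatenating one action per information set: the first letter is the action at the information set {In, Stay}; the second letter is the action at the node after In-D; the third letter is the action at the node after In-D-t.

6

Omar has 12 pure strategies: In/d/Mid, In/d/Hi, In/a/Mid, In/a/Hi, Stay/d/Mid, Stay/d/Hi, Stay/a/Mid, Stay/a/Hi, Out/d/Mid, Out/d/Hi, Out/a/Mid, Out/a/Hi. Columns: Etb, Etc, Esb, Esc, Erb, Erc, Dtb, Dtc, Dsb, Dsc, Drb, Drc.
{In/d/Mid} → row (-2,2) (-2,2) (-2,2) (-2,2) (-2,2) (-2,2) (0,2) (-3,-1) (-1,5) (-1,5) (3,2) (3,2)
{In/d/Hi} → row (-2,2) (-2,2) (-2,2) (-2,2) (-2,2) (-2,2) (0,2) (-3,-1) (-1,5) (-1,5) (-2,1) (-2,1)
{In/a/Mid} → row (3,5) (3,5) (3,5) (3,5) (3,5) (3,5) (0,2) (-3,-1) (-1,5) (-1,5) (3,2) (3,2)
{In/a/Hi} → row (3,5) (3,5) (3,5) (3,5) (3,5) (3,5) (0,2) (-3,-1) (-1,5) (-1,5) (-2,1) (-2,1)
{Stay/d/Mid, Stay/d/Hi, Stay/a/Mid, Stay/a/Hi} → row (2,1) (2,1) (2,1) (2,1) (2,1) (2,1) (-1,0) (-1,0) (-1,0) (-1,0) (-1,0) (-1,0)
{Out/d/Mid, Out/d/Hi, Out/a/Mid, Out/a/Hi} → row (5,4) (5,4) (5,4) (5,4) (5,4) (5,4) (5,4) (5,4) (5,4) (5,4) (5,4) (5,4)
That's 6 distinct rows out of 12 strategies.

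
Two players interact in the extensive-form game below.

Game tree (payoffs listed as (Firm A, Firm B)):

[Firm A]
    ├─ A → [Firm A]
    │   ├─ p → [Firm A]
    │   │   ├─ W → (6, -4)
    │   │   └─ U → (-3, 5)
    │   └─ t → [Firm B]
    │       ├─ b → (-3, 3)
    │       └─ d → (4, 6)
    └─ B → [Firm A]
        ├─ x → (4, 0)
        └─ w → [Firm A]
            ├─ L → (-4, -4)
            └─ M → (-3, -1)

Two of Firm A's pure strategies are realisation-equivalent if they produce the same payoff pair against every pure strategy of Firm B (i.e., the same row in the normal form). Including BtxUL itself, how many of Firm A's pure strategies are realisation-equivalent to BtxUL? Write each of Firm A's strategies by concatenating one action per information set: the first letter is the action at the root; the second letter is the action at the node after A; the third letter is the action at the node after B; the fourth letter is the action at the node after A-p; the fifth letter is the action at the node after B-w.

8

Row for BtxUL (columns b, d): (4,0) (4,0).
Under BtxUL, Firm A's choice at the node after A and at the node after A-p and at the node after B-w can never be reached regardless of what Firm B does, so varying those choices leaves every outcome unchanged.
Holding the reachable choices fixed and varying the unreachable ones freely already gives 2 × 2 × 2 = 8 equivalent strategies.
No other strategy reproduces this row, so those 8 are the full class: BpxWL, BpxWM, BpxUL, BpxUM, BtxWL, BtxWM, BtxUL, BtxUM.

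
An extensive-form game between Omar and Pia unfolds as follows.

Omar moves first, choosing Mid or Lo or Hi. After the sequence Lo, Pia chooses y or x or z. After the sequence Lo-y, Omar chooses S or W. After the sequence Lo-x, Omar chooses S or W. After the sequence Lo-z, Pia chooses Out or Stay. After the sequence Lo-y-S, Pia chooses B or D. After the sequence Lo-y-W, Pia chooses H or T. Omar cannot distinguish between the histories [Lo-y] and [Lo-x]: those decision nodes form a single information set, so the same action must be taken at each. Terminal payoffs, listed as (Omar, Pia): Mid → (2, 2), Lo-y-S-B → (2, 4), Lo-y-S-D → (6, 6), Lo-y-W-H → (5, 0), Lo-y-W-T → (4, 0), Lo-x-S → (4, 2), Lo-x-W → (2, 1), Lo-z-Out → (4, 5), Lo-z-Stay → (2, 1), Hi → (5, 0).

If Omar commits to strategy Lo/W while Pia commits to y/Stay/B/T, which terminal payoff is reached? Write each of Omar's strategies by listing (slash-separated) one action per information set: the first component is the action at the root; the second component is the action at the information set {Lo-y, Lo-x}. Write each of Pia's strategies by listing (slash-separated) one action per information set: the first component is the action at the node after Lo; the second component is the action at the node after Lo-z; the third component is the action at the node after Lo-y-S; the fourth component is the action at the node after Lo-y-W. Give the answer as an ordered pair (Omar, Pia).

(4, 0)

Trace the play path from the root:
  Omar plays Lo
  Pia plays y at [Lo]
  Omar plays W at [Lo-y]
  Pia plays T at [Lo-y-W]
→ terminal payoff (4, 0).
(Pia's choice at the node after Lo-z is never reached on this path, so it doesn't affect the outcome.)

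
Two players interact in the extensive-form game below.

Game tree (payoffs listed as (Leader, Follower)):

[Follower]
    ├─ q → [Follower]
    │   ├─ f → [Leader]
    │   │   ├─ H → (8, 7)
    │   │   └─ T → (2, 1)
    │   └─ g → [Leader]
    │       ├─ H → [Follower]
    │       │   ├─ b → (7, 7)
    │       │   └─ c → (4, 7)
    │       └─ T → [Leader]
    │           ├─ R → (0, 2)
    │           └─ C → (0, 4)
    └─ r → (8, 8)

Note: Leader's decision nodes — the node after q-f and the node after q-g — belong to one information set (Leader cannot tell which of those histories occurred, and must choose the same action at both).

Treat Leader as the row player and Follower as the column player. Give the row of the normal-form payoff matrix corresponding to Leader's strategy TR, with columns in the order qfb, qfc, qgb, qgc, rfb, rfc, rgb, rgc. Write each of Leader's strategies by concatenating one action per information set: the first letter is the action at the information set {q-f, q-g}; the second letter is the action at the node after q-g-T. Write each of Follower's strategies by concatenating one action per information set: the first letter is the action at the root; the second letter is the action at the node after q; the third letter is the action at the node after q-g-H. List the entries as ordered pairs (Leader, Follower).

(2,1) (2,1) (0,2) (0,2) (8,8) (8,8) (8,8) (8,8)

vs qfb: Follower plays q → Follower plays f at [q] → Leader plays T at [q-f] → (2, 1)
vs qfc: Follower plays q → Follower plays f at [q] → Leader plays T at [q-f] → (2, 1)
vs qgb: Follower plays q → Follower plays g at [q] → Leader plays T at [q-g] → Leader plays R at [q-g-T] → (0, 2)
vs qgc: Follower plays q → Follower plays g at [q] → Leader plays T at [q-g] → Leader plays R at [q-g-T] → (0, 2)
vs rfb: Follower plays r → (8, 8)
vs rfc: Follower plays r → (8, 8)
vs rgb: Follower plays r → (8, 8)
vs rgc: Follower plays r → (8, 8)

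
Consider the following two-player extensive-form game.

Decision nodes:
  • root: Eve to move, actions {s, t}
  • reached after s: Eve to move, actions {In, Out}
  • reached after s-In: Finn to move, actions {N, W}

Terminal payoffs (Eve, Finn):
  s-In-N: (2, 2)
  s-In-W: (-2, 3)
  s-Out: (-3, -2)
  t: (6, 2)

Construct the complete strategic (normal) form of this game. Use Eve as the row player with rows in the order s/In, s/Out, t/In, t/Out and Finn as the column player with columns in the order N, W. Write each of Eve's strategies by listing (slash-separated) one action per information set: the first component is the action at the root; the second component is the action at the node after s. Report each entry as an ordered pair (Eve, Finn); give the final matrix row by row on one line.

             N        W
 s/In    (2,2)   (-2,3)
s/Out  (-3,-2)  (-3,-2)
 t/In    (6,2)    (6,2)
t/Out    (6,2)    (6,2)

s/In: (2,2) (-2,3) | s/Out: (-3,-2) (-3,-2) | t/In: (6,2) (6,2) | t/Out: (6,2) (6,2)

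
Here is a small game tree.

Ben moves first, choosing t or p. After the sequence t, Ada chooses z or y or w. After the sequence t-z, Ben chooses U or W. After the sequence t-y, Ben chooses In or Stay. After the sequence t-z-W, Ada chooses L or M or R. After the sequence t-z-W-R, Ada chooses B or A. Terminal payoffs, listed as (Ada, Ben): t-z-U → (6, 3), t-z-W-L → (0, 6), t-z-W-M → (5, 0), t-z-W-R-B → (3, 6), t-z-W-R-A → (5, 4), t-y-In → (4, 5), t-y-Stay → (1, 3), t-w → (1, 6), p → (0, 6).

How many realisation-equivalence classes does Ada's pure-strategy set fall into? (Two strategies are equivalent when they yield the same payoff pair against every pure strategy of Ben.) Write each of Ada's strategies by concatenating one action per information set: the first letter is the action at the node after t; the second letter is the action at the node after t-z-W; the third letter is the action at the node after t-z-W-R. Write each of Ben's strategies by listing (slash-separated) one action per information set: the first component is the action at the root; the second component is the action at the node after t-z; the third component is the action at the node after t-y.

Ada has 18 pure strategies: zLB, zLA, zMB, zMA, zRB, zRA, yLB, yLA, yMB, yMA, yRB, yRA, wLB, wLA, wMB, wMA, wRB, wRA. Columns: t/U/In, t/U/Stay, t/W/In, t/W/Stay, p/U/In, p/U/Stay, p/W/In, p/W/Stay.
{zLB, zLA} → row (6,3) (6,3) (0,6) (0,6) (0,6) (0,6) (0,6) (0,6)
{zMB, zMA} → row (6,3) (6,3) (5,0) (5,0) (0,6) (0,6) (0,6) (0,6)
{zRB} → row (6,3) (6,3) (3,6) (3,6) (0,6) (0,6) (0,6) (0,6)
{zRA} → row (6,3) (6,3) (5,4) (5,4) (0,6) (0,6) (0,6) (0,6)
{yLB, yLA, yMB, yMA, yRB, yRA} → row (4,5) (1,3) (4,5) (1,3) (0,6) (0,6) (0,6) (0,6)
{wLB, wLA, wMB, wMA, wRB, wRA} → row (1,6) (1,6) (1,6) (1,6) (0,6) (0,6) (0,6) (0,6)
That's 6 distinct rows out of 18 strategies.

6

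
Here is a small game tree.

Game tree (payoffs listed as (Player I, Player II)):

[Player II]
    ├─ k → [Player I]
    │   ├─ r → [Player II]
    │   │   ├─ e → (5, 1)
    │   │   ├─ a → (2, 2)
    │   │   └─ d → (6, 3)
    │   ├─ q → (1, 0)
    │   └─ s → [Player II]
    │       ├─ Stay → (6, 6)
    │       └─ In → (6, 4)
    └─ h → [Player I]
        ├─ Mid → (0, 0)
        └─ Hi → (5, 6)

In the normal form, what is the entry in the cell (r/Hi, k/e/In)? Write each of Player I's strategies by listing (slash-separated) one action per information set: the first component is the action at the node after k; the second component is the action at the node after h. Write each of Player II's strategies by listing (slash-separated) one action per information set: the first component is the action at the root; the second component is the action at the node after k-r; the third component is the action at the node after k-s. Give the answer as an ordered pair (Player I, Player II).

Trace the play path from the root:
  Player II plays k
  Player I plays r at [k]
  Player II plays e at [k-r]
→ terminal payoff (5, 1).
(Player I's choice at the node after h is never reached on this path, so it doesn't affect the outcome.)

(5, 1)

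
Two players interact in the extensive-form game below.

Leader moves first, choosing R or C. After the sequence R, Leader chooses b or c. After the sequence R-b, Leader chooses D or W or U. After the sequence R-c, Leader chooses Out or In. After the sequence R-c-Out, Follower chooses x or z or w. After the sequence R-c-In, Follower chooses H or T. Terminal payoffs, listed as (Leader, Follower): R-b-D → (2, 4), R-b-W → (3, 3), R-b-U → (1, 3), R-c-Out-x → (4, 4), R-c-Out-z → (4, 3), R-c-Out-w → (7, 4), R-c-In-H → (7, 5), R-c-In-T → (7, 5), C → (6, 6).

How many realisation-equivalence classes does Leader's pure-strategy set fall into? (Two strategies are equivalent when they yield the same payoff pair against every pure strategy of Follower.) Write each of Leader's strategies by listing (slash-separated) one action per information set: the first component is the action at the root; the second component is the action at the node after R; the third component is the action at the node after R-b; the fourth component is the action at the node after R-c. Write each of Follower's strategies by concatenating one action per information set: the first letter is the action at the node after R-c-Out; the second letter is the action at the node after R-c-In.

Leader has 24 pure strategies: R/b/D/Out, R/b/D/In, R/b/W/Out, R/b/W/In, R/b/U/Out, R/b/U/In, R/c/D/Out, R/c/D/In, R/c/W/Out, R/c/W/In, R/c/U/Out, R/c/U/In, C/b/D/Out, C/b/D/In, C/b/W/Out, C/b/W/In, C/b/U/Out, C/b/U/In, C/c/D/Out, C/c/D/In, C/c/W/Out, C/c/W/In, C/c/U/Out, C/c/U/In. Columns: xH, xT, zH, zT, wH, wT.
{R/b/D/Out, R/b/D/In} → row (2,4) (2,4) (2,4) (2,4) (2,4) (2,4)
{R/b/W/Out, R/b/W/In} → row (3,3) (3,3) (3,3) (3,3) (3,3) (3,3)
{R/b/U/Out, R/b/U/In} → row (1,3) (1,3) (1,3) (1,3) (1,3) (1,3)
{R/c/D/Out, R/c/W/Out, R/c/U/Out} → row (4,4) (4,4) (4,3) (4,3) (7,4) (7,4)
{R/c/D/In, R/c/W/In, R/c/U/In} → row (7,5) (7,5) (7,5) (7,5) (7,5) (7,5)
{C/b/D/Out, C/b/D/In, C/b/W/Out, C/b/W/In, C/b/U/Out, C/b/U/In, C/c/D/Out, C/c/D/In, C/c/W/Out, C/c/W/In, C/c/U/Out, C/c/U/In} → row (6,6) (6,6) (6,6) (6,6) (6,6) (6,6)
That's 6 distinct rows out of 24 strategies.

6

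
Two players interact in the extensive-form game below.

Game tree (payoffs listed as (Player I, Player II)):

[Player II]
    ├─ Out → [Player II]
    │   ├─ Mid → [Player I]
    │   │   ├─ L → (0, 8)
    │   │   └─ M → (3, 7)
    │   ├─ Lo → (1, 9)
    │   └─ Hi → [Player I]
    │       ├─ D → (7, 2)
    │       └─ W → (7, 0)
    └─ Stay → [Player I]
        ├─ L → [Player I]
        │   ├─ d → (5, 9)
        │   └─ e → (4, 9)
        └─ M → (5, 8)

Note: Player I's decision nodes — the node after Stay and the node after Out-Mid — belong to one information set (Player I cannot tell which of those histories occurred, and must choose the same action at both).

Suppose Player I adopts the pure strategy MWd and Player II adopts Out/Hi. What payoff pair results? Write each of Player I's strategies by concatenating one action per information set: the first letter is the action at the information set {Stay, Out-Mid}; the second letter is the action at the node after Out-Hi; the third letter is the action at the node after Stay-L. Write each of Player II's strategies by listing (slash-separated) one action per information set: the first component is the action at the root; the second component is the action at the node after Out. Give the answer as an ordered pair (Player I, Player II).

Trace the play path from the root:
  Player II plays Out
  Player II plays Hi at [Out]
  Player I plays W at [Out-Hi]
→ terminal payoff (7, 0).
(Player I's choice at the information set {Stay, Out-Mid} is never reached on this path, so it doesn't affect the outcome.)

(7, 0)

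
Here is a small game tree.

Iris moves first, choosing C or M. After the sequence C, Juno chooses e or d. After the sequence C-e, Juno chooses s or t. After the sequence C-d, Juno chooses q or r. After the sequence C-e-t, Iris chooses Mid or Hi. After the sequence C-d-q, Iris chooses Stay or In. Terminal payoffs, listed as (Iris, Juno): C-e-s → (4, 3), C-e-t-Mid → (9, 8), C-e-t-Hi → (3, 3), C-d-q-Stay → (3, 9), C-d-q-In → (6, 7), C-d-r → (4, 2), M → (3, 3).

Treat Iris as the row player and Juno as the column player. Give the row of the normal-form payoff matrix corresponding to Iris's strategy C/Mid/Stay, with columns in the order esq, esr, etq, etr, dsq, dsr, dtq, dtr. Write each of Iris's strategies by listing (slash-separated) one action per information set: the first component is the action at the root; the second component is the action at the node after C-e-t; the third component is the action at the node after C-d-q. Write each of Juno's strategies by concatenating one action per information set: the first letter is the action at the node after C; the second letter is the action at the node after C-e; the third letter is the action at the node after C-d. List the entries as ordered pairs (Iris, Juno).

(4,3) (4,3) (9,8) (9,8) (3,9) (4,2) (3,9) (4,2)

vs esq: Iris plays C → Juno plays e at [C] → Juno plays s at [C-e] → (4, 3)
vs esr: Iris plays C → Juno plays e at [C] → Juno plays s at [C-e] → (4, 3)
vs etq: Iris plays C → Juno plays e at [C] → Juno plays t at [C-e] → Iris plays Mid at [C-e-t] → (9, 8)
vs etr: Iris plays C → Juno plays e at [C] → Juno plays t at [C-e] → Iris plays Mid at [C-e-t] → (9, 8)
vs dsq: Iris plays C → Juno plays d at [C] → Juno plays q at [C-d] → Iris plays Stay at [C-d-q] → (3, 9)
vs dsr: Iris plays C → Juno plays d at [C] → Juno plays r at [C-d] → (4, 2)
vs dtq: Iris plays C → Juno plays d at [C] → Juno plays q at [C-d] → Iris plays Stay at [C-d-q] → (3, 9)
vs dtr: Iris plays C → Juno plays d at [C] → Juno plays r at [C-d] → (4, 2)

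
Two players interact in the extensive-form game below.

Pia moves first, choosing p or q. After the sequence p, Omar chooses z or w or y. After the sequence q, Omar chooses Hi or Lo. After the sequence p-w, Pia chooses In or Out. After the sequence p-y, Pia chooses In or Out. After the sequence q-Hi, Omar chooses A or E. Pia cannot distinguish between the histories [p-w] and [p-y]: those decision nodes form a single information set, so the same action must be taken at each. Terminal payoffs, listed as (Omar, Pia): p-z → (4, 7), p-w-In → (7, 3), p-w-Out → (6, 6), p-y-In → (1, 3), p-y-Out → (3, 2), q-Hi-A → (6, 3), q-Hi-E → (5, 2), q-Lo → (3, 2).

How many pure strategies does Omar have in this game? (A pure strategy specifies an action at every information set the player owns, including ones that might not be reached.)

Omar owns the node after p with actions {z, w, y} — three choices.
Omar owns the node after q with actions {Hi, Lo} — two choices.
Omar owns the node after q-Hi with actions {A, E} — two choices.
A pure strategy fixes one action at each information set independently, so the count is the product 3 × 2 × 2 = 12.
(For reference, Pia has 4 pure strategies, giving a 12×4 normal-form matrix.)

12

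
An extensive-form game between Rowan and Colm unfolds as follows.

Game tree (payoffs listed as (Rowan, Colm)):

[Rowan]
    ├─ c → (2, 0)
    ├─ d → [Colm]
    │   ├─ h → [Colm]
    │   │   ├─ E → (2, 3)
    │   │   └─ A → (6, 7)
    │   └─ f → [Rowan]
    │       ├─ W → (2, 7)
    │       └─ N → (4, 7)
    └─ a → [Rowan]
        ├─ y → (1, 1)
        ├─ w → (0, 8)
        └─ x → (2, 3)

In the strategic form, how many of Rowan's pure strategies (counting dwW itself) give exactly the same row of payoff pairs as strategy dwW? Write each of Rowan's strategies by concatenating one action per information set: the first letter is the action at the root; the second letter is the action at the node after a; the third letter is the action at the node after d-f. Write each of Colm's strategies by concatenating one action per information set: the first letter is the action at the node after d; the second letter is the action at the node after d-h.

Row for dwW (columns hE, hA, fE, fA): (2,3) (6,7) (2,7) (2,7).
Under dwW, Rowan's choice at the node after a can never be reached regardless of what Colm does, so varying those choices leaves every outcome unchanged.
Holding the reachable choices fixed and varying the unreachable one freely already gives 3 equivalent strategies.
No other strategy reproduces this row, so those 3 are the full class: dyW, dwW, dxW.

3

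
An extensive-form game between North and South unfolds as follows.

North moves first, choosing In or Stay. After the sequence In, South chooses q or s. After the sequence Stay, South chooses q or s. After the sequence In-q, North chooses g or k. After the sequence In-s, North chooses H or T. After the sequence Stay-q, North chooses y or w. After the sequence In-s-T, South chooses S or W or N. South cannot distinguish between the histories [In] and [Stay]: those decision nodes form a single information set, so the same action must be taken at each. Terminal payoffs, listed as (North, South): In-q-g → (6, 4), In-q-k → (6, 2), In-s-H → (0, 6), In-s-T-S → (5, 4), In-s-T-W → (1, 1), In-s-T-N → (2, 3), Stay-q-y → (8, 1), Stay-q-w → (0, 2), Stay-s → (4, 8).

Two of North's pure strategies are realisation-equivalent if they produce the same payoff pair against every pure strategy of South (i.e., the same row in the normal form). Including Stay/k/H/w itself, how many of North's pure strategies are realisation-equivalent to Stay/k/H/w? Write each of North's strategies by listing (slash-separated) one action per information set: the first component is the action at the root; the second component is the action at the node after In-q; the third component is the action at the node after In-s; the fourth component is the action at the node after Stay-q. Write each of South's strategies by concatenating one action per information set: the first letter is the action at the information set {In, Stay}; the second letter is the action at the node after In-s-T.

Row for Stay/k/H/w (columns qS, qW, qN, sS, sW, sN): (0,2) (0,2) (0,2) (4,8) (4,8) (4,8).
Under Stay/k/H/w, North's choice at the node after In-q and at the node after In-s can never be reached regardless of what South does, so varying those choices leaves every outcome unchanged.
Holding the reachable choices fixed and varying the unreachable ones freely already gives 2 × 2 = 4 equivalent strategies.
No other strategy reproduces this row, so those 4 are the full class: Stay/g/H/w, Stay/g/T/w, Stay/k/H/w, Stay/k/T/w.

4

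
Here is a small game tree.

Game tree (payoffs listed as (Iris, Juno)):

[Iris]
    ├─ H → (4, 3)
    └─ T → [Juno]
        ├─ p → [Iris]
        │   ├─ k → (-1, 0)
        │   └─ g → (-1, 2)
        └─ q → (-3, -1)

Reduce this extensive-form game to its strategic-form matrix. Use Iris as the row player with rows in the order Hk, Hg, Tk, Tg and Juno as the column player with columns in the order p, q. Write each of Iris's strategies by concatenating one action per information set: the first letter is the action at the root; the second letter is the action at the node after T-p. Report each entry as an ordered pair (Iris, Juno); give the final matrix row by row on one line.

            p        q
  Hk    (4,3)    (4,3)
  Hg    (4,3)    (4,3)
  Tk   (-1,0)  (-3,-1)
  Tg   (-1,2)  (-3,-1)

Hk: (4,3) (4,3) | Hg: (4,3) (4,3) | Tk: (-1,0) (-3,-1) | Tg: (-1,2) (-3,-1)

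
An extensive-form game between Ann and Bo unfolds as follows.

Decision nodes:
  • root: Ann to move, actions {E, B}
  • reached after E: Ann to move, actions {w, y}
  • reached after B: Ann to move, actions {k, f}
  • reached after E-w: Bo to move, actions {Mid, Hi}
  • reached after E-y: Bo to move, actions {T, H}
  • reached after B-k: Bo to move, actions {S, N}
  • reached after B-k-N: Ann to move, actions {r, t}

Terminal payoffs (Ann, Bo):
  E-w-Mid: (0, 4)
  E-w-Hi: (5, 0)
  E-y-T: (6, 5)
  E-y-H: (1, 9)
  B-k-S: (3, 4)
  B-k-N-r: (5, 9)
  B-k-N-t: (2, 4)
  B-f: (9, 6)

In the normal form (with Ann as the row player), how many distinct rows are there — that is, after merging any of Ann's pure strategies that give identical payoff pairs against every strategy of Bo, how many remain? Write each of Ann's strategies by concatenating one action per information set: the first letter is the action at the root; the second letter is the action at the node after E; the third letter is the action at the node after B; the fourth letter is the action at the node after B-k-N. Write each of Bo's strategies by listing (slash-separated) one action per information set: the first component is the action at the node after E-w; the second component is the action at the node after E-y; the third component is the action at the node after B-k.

Ann has 16 pure strategies: Ewkr, Ewkt, Ewfr, Ewft, Eykr, Eykt, Eyfr, Eyft, Bwkr, Bwkt, Bwfr, Bwft, Bykr, Bykt, Byfr, Byft. Columns: Mid/T/S, Mid/T/N, Mid/H/S, Mid/H/N, Hi/T/S, Hi/T/N, Hi/H/S, Hi/H/N.
{Ewkr, Ewkt, Ewfr, Ewft} → row (0,4) (0,4) (0,4) (0,4) (5,0) (5,0) (5,0) (5,0)
{Eykr, Eykt, Eyfr, Eyft} → row (6,5) (6,5) (1,9) (1,9) (6,5) (6,5) (1,9) (1,9)
{Bwkr, Bykr} → row (3,4) (5,9) (3,4) (5,9) (3,4) (5,9) (3,4) (5,9)
{Bwkt, Bykt} → row (3,4) (2,4) (3,4) (2,4) (3,4) (2,4) (3,4) (2,4)
{Bwfr, Bwft, Byfr, Byft} → row (9,6) (9,6) (9,6) (9,6) (9,6) (9,6) (9,6) (9,6)
That's 5 distinct rows out of 16 strategies.

5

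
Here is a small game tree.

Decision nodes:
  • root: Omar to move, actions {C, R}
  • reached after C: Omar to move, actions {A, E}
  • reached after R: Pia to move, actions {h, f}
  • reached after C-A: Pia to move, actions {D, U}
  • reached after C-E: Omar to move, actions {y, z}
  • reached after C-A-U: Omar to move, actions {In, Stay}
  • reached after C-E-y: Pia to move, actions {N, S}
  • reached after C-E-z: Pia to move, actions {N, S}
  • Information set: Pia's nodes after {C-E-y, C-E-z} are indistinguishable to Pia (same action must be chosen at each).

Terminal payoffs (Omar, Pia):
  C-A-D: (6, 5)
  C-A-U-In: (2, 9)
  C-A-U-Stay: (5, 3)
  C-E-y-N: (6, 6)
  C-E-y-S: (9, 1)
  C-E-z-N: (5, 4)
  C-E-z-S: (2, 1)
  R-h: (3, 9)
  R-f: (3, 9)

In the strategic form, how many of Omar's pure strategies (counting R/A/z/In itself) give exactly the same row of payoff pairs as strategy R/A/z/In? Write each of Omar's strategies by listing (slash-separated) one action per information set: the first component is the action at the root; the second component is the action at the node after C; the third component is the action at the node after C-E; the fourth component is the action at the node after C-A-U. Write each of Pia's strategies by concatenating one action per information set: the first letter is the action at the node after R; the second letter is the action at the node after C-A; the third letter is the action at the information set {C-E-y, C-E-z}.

8

Row for R/A/z/In (columns hDN, hDS, hUN, hUS, fDN, fDS, fUN, fUS): (3,9) (3,9) (3,9) (3,9) (3,9) (3,9) (3,9) (3,9).
Under R/A/z/In, Omar's choice at the node after C and at the node after C-E and at the node after C-A-U can never be reached regardless of what Pia does, so varying those choices leaves every outcome unchanged.
Holding the reachable choices fixed and varying the unreachable ones freely already gives 2 × 2 × 2 = 8 equivalent strategies.
No other strategy reproduces this row, so those 8 are the full class: R/A/y/In, R/A/y/Stay, R/A/z/In, R/A/z/Stay, R/E/y/In, R/E/y/Stay, R/E/z/In, R/E/z/Stay.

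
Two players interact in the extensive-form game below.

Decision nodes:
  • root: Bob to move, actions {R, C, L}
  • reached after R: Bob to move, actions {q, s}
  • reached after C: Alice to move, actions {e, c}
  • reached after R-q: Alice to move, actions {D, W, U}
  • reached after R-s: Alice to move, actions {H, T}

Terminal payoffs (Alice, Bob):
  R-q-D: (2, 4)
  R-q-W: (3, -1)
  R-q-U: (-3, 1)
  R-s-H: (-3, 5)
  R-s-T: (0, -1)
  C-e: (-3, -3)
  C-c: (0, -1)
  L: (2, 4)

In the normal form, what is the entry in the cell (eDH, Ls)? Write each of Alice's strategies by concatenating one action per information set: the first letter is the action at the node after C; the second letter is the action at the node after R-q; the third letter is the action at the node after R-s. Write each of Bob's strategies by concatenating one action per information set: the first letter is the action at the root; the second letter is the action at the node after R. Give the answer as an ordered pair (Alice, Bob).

Trace the play path from the root:
  Bob plays L
→ terminal payoff (2, 4).
(Alice's choice at the node after C is never reached on this path, so it doesn't affect the outcome.)

(2, 4)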